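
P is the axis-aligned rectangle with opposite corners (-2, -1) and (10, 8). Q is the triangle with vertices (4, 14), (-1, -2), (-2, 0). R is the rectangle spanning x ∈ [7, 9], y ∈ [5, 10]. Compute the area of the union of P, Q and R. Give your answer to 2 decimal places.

By inclusion–exclusion:
Individual areas: |P| = 108, |Q| = 13, |R| = 10.
|P∩Q| = 10.5045.
|P∩R|: x∈[7,9], y∈[5,8] → 2·3 = 6.
|Q∩R| = 0.
|P∩Q∩R| = 0.
|P ∪ Q ∪ R| = 131 − 16.5045 + 0 = 114.50.

114.50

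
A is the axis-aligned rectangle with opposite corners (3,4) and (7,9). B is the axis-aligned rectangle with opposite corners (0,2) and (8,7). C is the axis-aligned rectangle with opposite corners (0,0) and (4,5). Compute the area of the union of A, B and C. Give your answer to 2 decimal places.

56.00

By inclusion–exclusion:
Individual areas: |A| = 20, |B| = 40, |C| = 20.
|A∩B|: x∈[3,7], y∈[4,7] → 4·3 = 12.
|A∩C|: x∈[3,4], y∈[4,5] → 1·1 = 1.
|B∩C|: x∈[0,4], y∈[2,5] → 4·3 = 12.
|A∩B∩C| = 1.
|A ∪ B ∪ C| = 80 − 25 + 1 = 56.00.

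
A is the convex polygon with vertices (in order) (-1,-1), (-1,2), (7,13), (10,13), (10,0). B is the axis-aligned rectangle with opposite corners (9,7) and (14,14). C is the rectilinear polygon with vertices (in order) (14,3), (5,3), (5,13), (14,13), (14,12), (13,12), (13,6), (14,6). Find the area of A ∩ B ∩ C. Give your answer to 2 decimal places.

6.00

The intersection is the polygon with vertices (10,7), (9,7), (9,13), (10,13).
By the shoelace formula its area is 6.00.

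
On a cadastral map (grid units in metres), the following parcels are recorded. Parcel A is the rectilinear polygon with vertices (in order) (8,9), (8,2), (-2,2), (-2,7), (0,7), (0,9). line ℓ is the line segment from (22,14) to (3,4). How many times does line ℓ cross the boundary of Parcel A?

The segment meets the boundary at (8,6.632).

1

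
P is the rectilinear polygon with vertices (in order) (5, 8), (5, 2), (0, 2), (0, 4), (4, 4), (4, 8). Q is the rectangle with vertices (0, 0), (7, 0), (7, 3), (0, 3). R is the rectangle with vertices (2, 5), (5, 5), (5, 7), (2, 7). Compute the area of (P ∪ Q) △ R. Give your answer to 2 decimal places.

32.00

|P ∪ Q| = 30.
|(P ∪ Q) ∩ R| = 2.
|(P ∪ Q) △ R| = 30 + 6 − 4 = 32.00.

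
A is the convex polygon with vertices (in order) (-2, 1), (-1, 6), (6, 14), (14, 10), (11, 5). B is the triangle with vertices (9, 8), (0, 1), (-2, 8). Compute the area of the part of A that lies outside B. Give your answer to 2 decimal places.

|A| = 108, |A∩B| = 34.6798.
|A ∖ B| = |A| − |A∩B| = 108 − 34.6798 = 73.32.

73.32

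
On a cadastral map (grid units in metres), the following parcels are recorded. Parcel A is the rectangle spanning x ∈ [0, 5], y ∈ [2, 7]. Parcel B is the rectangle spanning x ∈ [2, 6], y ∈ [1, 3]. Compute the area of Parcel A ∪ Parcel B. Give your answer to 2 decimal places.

30.00

By inclusion–exclusion:
Individual areas: |Parcel A| = 25, |Parcel B| = 8.
|Parcel A∩Parcel B|: x∈[2,5], y∈[2,3] → 3·1 = 3.
|Parcel A ∪ Parcel B| = 33 − 3 = 30.00.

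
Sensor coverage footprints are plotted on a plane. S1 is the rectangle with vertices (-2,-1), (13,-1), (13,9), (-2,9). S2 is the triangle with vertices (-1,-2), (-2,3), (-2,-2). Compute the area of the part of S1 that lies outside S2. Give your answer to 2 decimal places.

|S1| = 150, |S1∩S2| = 1.6.
|S1 ∖ S2| = |S1| − |S1∩S2| = 150 − 1.6 = 148.40.

148.40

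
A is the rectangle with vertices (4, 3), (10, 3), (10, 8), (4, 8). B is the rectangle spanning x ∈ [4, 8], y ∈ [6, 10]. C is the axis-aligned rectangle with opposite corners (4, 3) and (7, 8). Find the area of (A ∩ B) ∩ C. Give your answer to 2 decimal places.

6.00

The region (A ∩ B) ∩ C is the polygon with vertices (4,6), (4,8), (7,8), (7,6).
By the shoelace formula its area is 6.00.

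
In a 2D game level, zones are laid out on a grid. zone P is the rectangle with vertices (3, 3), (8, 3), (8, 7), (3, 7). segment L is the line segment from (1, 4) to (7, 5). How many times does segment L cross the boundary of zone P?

The segment meets the boundary at (3,4.333).

1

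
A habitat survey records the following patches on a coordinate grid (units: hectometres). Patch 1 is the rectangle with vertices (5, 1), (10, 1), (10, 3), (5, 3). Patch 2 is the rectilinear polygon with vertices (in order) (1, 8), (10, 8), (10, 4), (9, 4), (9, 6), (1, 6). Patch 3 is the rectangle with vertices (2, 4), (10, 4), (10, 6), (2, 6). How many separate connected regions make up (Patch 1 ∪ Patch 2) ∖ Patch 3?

2

(Patch 1 ∪ Patch 2) ∖ Patch 3 splits into 2 disjoint pieces (area 10, area 18).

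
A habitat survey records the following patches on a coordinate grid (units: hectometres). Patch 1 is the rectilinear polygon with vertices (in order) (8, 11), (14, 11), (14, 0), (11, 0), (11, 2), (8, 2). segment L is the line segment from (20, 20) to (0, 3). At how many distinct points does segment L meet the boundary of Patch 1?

The segment meets the boundary at (8,9.8), (9.412,11).

2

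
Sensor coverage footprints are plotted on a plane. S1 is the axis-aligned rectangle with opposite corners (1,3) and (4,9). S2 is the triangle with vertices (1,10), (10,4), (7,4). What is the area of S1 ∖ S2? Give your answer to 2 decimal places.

16.75

|S1| = 18, |S1∩S2| = 1.25.
|S1 ∖ S2| = |S1| − |S1∩S2| = 18 − 1.25 = 16.75.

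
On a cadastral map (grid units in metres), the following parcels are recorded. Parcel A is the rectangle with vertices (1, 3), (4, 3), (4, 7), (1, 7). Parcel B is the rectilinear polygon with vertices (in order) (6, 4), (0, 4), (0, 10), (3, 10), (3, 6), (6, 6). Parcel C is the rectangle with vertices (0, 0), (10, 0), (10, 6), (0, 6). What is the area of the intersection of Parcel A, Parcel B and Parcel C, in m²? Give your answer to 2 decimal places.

The intersection is the polygon with vertices (1,4), (1,6), (3,6), (4,6), (4,4).
By the shoelace formula its area is 6.00.

6.00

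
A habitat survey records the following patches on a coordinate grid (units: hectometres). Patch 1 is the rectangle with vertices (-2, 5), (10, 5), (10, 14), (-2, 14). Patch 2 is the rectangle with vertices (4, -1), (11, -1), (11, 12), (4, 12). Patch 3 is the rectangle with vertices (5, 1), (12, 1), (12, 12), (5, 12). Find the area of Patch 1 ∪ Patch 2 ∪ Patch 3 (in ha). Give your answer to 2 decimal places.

By inclusion–exclusion:
Individual areas: |Patch 1| = 108, |Patch 2| = 91, |Patch 3| = 77.
|Patch 1∩Patch 2|: x∈[4,10], y∈[5,12] → 6·7 = 42.
|Patch 1∩Patch 3|: x∈[5,10], y∈[5,12] → 5·7 = 35.
|Patch 2∩Patch 3|: x∈[5,11], y∈[1,12] → 6·11 = 66.
|Patch 1∩Patch 2∩Patch 3| = 35.
|Patch 1 ∪ Patch 2 ∪ Patch 3| = 276 − 143 + 35 = 168.00.

168.00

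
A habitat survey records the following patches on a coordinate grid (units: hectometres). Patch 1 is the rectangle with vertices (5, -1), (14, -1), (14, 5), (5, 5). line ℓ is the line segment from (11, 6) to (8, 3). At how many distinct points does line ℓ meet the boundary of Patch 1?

The segment meets the boundary at (10,5).

1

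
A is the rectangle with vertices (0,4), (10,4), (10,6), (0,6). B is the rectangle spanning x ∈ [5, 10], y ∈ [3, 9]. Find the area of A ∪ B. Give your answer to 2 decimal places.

By inclusion–exclusion:
Individual areas: |A| = 20, |B| = 30.
|A∩B|: x∈[5,10], y∈[4,6] → 5·2 = 10.
|A ∪ B| = 50 − 10 = 40.00.

40.00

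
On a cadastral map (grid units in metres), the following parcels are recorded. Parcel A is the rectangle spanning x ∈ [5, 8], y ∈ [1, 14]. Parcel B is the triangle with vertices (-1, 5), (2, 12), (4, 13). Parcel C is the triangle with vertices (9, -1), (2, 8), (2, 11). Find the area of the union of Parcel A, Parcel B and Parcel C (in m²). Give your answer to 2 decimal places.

By inclusion–exclusion:
Individual areas: |Parcel A| = 39, |Parcel B| = 5.5, |Parcel C| = 10.5.
|Parcel A∩Parcel B| = 0.
|Parcel A∩Parcel C| = 3.0397.
|Parcel B∩Parcel C| = 0.2172.
|Parcel A∩Parcel B∩Parcel C| = 0.
|Parcel A ∪ Parcel B ∪ Parcel C| = 55 − 3.2569 + 0 = 51.74.

51.74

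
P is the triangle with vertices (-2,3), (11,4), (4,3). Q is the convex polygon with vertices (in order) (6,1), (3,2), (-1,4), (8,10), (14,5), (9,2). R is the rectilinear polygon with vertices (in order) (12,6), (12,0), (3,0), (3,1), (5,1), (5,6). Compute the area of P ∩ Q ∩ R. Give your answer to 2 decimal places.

The intersection is the polygon with vertices (5,3.143), (5,3.538), (11,4).
By the shoelace formula its area is 1.19.

1.19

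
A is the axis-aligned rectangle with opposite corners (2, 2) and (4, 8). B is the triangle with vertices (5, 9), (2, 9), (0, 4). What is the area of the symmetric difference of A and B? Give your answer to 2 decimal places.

15.50

|A| = 12, |B| = 7.5, |A∩B| = 2.
|A △ B| = |A| + |B| − 2·|A∩B| = 12 + 7.5 − 4 = 15.50.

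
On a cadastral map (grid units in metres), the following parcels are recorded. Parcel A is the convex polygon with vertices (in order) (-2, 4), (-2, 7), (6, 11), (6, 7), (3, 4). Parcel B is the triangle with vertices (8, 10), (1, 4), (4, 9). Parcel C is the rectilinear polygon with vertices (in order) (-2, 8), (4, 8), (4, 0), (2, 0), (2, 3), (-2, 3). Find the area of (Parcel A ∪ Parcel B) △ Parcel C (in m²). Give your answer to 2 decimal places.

27.71

|Parcel A ∪ Parcel B| = 36.7143.
|(Parcel A ∪ Parcel B) ∩ Parcel C| = 22.5.
|(Parcel A ∪ Parcel B) △ Parcel C| = 36.7143 + 36 − 45 = 27.71.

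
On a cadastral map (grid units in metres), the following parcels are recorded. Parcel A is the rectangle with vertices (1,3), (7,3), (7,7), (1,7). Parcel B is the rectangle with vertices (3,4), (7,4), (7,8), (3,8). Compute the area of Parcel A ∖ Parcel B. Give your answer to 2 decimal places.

12.00

|Parcel A∩Parcel B|: x∈[3,7], y∈[4,7] → 4·3 = 12.
|Parcel A| = 24.
|Parcel A ∖ Parcel B| = |Parcel A| − |Parcel A∩Parcel B| = 24 − 12 = 12.00.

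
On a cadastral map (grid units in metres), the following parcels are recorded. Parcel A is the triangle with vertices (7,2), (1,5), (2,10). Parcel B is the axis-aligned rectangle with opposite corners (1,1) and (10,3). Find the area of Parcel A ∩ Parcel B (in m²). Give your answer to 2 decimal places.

The intersection is the polygon with vertices (5,3), (6.375,3), (7,2).
By the shoelace formula its area is 0.69.

0.69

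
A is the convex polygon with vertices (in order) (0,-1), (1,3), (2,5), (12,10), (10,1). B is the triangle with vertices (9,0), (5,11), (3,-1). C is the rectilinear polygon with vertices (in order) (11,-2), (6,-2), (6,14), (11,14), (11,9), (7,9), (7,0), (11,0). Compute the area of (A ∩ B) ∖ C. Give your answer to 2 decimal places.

|A ∩ B| = 25.9832.
|(A ∩ B) ∩ C| = 6.3346.
|(A ∩ B) ∖ C| = 25.9832 − 6.3346 = 19.65.

19.65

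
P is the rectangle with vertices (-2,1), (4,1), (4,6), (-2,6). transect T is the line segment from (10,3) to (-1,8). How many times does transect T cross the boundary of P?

2

The segment meets the boundary at (3.4,6), (4,5.727).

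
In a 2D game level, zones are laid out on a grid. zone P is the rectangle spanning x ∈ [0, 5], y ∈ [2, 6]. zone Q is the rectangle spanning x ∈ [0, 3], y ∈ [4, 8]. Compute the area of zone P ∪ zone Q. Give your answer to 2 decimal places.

By inclusion–exclusion:
Individual areas: |zone P| = 20, |zone Q| = 12.
|zone P∩zone Q|: x∈[0,3], y∈[4,6] → 3·2 = 6.
|zone P ∪ zone Q| = 32 − 6 = 26.00.

26.00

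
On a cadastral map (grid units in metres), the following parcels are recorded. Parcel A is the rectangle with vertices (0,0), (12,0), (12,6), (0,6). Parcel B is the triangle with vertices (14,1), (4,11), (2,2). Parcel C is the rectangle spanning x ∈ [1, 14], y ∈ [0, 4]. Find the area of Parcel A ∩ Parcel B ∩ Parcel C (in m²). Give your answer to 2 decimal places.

23.22

The intersection is the polygon with vertices (2,2), (2.444,4), (11,4), (12,3), (12,1.167).
By the shoelace formula its area is 23.22.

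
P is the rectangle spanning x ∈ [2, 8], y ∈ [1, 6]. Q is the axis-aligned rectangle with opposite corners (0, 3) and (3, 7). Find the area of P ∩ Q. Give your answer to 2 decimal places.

|P∩Q|: x∈[2,3], y∈[3,6] → 1·3 = 3.

3.00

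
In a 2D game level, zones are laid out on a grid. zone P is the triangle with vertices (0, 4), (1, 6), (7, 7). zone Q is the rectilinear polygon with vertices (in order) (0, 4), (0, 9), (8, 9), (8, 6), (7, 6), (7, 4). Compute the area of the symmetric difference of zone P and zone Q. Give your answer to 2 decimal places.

|zone P| = 5.5, |zone Q| = 38, |zone P∩zone Q| = 5.5.
|zone P △ zone Q| = |zone P| + |zone Q| − 2·|zone P∩zone Q| = 5.5 + 38 − 11 = 32.50.

32.50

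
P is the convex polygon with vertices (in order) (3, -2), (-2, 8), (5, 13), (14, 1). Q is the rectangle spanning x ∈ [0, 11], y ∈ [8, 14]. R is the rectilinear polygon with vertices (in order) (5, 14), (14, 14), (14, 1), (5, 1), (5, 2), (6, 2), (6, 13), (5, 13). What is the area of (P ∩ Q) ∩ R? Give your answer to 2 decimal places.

|P ∩ Q| = 25.4464.
|(P ∩ Q) ∩ R| = 5.04.

5.04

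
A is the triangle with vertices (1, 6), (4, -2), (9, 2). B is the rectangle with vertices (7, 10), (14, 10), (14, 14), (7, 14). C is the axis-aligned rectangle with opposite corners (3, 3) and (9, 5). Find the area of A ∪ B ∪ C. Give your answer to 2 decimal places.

By inclusion–exclusion:
Individual areas: |A| = 26, |B| = 28, |C| = 12.
|A∩B| = 0.
|A∩C| = 4.
|B∩C| = 0 (no overlap).
|A∩B∩C| = 0.
|A ∪ B ∪ C| = 66 − 4 + 0 = 62.00.

62.00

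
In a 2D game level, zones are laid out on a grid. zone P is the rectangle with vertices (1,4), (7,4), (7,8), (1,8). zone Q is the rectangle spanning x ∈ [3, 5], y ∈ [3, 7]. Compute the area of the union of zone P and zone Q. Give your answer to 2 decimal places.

26.00

By inclusion–exclusion:
Individual areas: |zone P| = 24, |zone Q| = 8.
|zone P∩zone Q|: x∈[3,5], y∈[4,7] → 2·3 = 6.
|zone P ∪ zone Q| = 32 − 6 = 26.00.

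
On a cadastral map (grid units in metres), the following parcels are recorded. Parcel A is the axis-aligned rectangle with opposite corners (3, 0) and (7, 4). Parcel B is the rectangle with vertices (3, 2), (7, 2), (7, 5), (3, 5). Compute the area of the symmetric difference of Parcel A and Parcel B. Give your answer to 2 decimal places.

|Parcel A∩Parcel B|: x∈[3,7], y∈[2,4] → 4·2 = 8.
|Parcel A △ Parcel B| = |Parcel A| + |Parcel B| − 2·|Parcel A∩Parcel B| = 16 + 12 − 16 = 12.00.

12.00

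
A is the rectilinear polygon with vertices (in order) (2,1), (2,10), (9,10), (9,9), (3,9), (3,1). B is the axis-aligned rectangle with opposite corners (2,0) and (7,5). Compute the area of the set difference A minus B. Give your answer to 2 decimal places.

|A| = 15, |A∩B| = 4.
|A ∖ B| = |A| − |A∩B| = 15 − 4 = 11.00.

11.00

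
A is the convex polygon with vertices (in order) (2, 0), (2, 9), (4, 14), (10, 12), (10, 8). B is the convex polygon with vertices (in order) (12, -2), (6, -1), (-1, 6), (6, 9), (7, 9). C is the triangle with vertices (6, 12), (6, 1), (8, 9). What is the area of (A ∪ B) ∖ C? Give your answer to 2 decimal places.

99.18

|A ∪ B| = 110.1786.
|(A ∪ B) ∩ C| = 11.
|(A ∪ B) ∖ C| = 110.1786 − 11 = 99.18.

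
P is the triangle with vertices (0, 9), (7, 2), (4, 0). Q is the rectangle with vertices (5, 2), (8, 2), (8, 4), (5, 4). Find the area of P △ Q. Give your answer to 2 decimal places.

|P| = 17.5, |Q| = 6, |P∩Q| = 2.
|P △ Q| = |P| + |Q| − 2·|P∩Q| = 17.5 + 6 − 4 = 19.50.

19.50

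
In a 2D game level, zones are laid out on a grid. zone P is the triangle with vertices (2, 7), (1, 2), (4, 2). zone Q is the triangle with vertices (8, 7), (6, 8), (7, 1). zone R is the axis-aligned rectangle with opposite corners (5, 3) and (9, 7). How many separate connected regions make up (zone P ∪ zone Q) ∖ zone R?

(zone P ∪ zone Q) ∖ zone R splits into 3 disjoint pieces (area 7.5, area 0.9286, area 0.619).

3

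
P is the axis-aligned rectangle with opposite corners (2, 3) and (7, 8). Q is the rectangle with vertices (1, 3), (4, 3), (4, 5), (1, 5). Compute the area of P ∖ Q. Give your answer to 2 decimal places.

|P∩Q|: x∈[2,4], y∈[3,5] → 2·2 = 4.
|P| = 25.
|P ∖ Q| = |P| − |P∩Q| = 25 − 4 = 21.00.

21.00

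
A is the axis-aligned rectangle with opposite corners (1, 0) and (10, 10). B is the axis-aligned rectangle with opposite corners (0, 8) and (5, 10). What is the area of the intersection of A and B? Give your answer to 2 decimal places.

8.00

|A∩B|: x∈[1,5], y∈[8,10] → 4·2 = 8.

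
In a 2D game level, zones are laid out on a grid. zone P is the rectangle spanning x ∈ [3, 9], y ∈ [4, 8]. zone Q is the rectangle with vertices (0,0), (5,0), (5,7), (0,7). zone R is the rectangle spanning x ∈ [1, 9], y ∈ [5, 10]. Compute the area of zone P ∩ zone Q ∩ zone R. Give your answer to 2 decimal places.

The intersection is the polygon with vertices (3,7), (5,7), (5,5), (3,5).
By the shoelace formula its area is 4.00.

4.00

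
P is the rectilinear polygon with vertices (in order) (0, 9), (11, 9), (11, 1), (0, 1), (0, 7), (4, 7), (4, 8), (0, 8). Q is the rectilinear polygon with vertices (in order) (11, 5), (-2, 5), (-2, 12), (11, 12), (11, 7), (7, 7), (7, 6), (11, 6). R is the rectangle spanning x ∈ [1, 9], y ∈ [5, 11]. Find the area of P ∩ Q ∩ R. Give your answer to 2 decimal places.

27.00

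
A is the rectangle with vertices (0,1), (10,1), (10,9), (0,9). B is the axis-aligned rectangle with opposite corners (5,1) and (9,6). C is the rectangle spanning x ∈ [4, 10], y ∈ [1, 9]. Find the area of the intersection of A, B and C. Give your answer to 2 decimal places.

The intersection is the polygon with vertices (5,6), (9,6), (9,1), (5,1).
By the shoelace formula its area is 20.00.

20.00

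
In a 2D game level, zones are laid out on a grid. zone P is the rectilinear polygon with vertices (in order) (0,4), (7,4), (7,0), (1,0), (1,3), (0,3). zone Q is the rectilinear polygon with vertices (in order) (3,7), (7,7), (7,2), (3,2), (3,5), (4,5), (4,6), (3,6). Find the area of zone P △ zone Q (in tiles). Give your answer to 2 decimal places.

|zone P| = 25, |zone Q| = 19, |zone P∩zone Q| = 8.
|zone P △ zone Q| = |zone P| + |zone Q| − 2·|zone P∩zone Q| = 25 + 19 − 16 = 28.00.

28.00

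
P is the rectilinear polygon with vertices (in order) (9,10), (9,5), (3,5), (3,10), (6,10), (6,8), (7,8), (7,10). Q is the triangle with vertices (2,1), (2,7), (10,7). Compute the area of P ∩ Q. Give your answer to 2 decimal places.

The intersection is the polygon with vertices (9,6.25), (7.333,5), (3,5), (3,7), (9,7).
By the shoelace formula its area is 10.96.

10.96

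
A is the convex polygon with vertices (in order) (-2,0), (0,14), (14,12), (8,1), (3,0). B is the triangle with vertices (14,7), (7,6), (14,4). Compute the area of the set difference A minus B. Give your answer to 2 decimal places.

|A| = 154.5, |A∩B| = 2.7932.
|A ∖ B| = |A| − |A∩B| = 154.5 − 2.7932 = 151.71.

151.71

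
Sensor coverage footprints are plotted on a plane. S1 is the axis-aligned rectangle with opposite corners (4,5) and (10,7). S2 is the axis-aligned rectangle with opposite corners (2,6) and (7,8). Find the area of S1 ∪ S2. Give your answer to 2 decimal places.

By inclusion–exclusion:
Individual areas: |S1| = 12, |S2| = 10.
|S1∩S2|: x∈[4,7], y∈[6,7] → 3·1 = 3.
|S1 ∪ S2| = 22 − 3 = 19.00.

19.00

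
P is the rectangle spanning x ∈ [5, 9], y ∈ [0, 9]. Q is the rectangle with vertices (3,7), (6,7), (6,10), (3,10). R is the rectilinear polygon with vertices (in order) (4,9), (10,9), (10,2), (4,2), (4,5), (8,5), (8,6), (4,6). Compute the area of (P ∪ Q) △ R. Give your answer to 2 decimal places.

27.00

|P ∪ Q| = 43.
|(P ∪ Q) ∩ R| = 27.
|(P ∪ Q) △ R| = 43 + 38 − 54 = 27.00.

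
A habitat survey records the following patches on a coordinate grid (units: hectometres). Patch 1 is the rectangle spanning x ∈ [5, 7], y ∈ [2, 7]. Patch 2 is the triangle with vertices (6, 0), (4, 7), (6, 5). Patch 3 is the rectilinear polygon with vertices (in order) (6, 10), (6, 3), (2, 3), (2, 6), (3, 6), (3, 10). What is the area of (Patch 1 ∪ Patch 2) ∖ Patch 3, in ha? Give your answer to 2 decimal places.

|Patch 1 ∪ Patch 2| = 11.8214.
|(Patch 1 ∪ Patch 2) ∩ Patch 3| = 5.25.
|(Patch 1 ∪ Patch 2) ∖ Patch 3| = 11.8214 − 5.25 = 6.57.

6.57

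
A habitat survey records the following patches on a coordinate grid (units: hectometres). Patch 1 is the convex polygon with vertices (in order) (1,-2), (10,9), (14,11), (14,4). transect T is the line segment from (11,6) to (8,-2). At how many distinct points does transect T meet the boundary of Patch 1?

The segment meets the boundary at (9.465,1.907).

1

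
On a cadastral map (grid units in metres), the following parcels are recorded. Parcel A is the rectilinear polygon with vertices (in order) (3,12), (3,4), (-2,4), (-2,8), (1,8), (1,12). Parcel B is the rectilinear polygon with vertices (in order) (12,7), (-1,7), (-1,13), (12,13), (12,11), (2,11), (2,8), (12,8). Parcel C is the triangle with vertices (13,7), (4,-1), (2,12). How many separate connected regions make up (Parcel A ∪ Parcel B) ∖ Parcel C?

2

(Parcel A ∪ Parcel B) ∖ Parcel C splits into 2 disjoint pieces (area 0.3273, area 54.65).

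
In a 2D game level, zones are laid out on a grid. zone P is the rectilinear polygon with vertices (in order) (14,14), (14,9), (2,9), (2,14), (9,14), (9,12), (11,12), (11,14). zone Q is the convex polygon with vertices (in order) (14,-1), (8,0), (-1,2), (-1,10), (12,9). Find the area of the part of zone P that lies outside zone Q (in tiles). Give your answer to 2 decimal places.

52.15

|zone P| = 56, |zone P∩zone Q| = 3.8462.
|zone P ∖ zone Q| = |zone P| − |zone P∩zone Q| = 56 − 3.8462 = 52.15.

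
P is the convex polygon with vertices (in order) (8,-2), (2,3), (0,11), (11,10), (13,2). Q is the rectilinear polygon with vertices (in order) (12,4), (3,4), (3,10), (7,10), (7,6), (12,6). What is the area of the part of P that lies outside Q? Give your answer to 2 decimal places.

|P| = 110.5, |P∩Q| = 34.
|P ∖ Q| = |P| − |P∩Q| = 110.5 − 34 = 76.50.

76.50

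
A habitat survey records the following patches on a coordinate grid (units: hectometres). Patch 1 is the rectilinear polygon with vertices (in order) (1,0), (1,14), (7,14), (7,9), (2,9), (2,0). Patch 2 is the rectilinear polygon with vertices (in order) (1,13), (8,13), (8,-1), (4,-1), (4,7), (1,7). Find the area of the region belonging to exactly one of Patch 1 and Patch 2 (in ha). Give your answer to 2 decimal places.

61.00

|Patch 1| = 39, |Patch 2| = 74, |Patch 1∩Patch 2| = 26.
|Patch 1 △ Patch 2| = |Patch 1| + |Patch 2| − 2·|Patch 1∩Patch 2| = 39 + 74 − 52 = 61.00.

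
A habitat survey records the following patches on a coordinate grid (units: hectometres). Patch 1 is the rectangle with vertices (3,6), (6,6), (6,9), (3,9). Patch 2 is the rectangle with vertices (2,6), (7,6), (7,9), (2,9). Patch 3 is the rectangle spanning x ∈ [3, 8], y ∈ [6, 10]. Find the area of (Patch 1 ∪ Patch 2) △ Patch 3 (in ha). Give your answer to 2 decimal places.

|Patch 1 ∪ Patch 2| = 15.
|(Patch 1 ∪ Patch 2) ∩ Patch 3| = 12.
|(Patch 1 ∪ Patch 2) △ Patch 3| = 15 + 20 − 24 = 11.00.

11.00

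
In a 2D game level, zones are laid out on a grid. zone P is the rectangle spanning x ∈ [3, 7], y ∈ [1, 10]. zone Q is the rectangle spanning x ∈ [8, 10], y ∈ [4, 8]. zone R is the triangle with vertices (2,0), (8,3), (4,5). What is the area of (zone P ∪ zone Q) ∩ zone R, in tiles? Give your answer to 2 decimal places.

10.25

The region (zone P ∪ zone Q) ∩ zone R is the polygon with vertices (7,2.5), (4,1), (3,1), (3,2.5), (4,5), (7,3.5).
By the shoelace formula its area is 10.25.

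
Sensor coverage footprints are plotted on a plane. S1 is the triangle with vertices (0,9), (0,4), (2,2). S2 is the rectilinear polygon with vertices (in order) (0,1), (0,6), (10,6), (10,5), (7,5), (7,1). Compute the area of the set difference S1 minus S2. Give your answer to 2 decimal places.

|S1| = 5, |S1∩S2| = 3.7143.
|S1 ∖ S2| = |S1| − |S1∩S2| = 5 − 3.7143 = 1.29.

1.29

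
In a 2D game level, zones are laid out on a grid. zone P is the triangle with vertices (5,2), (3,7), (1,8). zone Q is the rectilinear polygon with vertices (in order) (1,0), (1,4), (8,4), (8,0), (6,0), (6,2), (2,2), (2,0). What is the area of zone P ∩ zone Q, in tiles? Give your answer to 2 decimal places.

0.53

The intersection is the polygon with vertices (5,2), (3.667,4), (4.2,4).
By the shoelace formula its area is 0.53.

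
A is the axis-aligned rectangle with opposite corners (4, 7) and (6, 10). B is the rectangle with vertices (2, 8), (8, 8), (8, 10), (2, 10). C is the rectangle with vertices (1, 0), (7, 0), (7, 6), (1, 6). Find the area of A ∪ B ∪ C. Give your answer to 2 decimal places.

50.00

By inclusion–exclusion:
Individual areas: |A| = 6, |B| = 12, |C| = 36.
|A∩B|: x∈[4,6], y∈[8,10] → 2·2 = 4.
|A∩C| = 0 (no overlap).
|B∩C| = 0 (no overlap).
|A∩B∩C| = 0.
|A ∪ B ∪ C| = 54 − 4 + 0 = 50.00.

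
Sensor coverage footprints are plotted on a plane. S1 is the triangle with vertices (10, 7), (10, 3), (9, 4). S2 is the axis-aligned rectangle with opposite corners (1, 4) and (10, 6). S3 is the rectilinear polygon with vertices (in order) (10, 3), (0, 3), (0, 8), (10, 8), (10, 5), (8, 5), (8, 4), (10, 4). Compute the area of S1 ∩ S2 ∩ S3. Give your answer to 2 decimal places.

0.50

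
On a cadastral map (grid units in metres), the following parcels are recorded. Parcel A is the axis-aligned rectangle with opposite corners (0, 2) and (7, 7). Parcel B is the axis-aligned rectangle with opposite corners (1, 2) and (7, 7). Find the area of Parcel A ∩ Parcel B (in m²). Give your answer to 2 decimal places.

30.00

|Parcel A∩Parcel B|: x∈[1,7], y∈[2,7] → 6·5 = 30.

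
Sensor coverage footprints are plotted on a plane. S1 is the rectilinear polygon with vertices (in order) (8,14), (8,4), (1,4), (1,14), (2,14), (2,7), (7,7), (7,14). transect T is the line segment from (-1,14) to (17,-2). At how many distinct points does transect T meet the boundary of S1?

The segment meets the boundary at (8,6), (6.875,7), (2,11.333), (1,12.222).

4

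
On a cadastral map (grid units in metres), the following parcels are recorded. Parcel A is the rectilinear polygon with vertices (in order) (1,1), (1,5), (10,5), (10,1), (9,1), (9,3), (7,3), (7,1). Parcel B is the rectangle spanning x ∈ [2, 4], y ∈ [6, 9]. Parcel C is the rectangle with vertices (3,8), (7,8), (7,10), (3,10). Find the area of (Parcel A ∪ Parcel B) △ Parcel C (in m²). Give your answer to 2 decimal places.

|Parcel A ∪ Parcel B| = 38.
|(Parcel A ∪ Parcel B) ∩ Parcel C| = 1.
|(Parcel A ∪ Parcel B) △ Parcel C| = 38 + 8 − 2 = 44.00.

44.00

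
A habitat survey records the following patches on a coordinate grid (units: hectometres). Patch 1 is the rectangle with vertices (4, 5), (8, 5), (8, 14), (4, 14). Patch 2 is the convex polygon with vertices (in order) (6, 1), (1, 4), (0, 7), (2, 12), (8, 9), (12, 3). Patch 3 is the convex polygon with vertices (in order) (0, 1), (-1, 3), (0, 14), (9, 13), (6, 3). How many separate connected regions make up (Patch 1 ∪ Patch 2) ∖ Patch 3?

2

(Patch 1 ∪ Patch 2) ∖ Patch 3 splits into 2 disjoint pieces (area 2.6667, area 26.8095).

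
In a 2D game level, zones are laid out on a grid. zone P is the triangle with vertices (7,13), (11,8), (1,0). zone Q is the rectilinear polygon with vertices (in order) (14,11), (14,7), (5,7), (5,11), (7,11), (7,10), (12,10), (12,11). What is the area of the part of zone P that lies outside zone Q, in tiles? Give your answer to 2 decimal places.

24.48

|zone P| = 41, |zone P∩zone Q| = 16.5186.
|zone P ∖ zone Q| = |zone P| − |zone P∩zone Q| = 41 − 16.5186 = 24.48.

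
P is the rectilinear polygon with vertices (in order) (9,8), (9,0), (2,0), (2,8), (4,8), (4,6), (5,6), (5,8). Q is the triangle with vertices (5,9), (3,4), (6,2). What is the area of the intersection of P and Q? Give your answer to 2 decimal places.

The intersection is the polygon with vertices (4,6), (5,6), (5,8), (5.143,8), (6,2), (3,4), (4,6.5).
By the shoelace formula its area is 7.68.

7.68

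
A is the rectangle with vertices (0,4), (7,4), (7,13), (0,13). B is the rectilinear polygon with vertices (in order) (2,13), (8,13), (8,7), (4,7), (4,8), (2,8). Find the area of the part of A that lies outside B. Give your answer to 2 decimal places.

|A| = 63, |A∩B| = 28.
|A ∖ B| = |A| − |A∩B| = 63 − 28 = 35.00.

35.00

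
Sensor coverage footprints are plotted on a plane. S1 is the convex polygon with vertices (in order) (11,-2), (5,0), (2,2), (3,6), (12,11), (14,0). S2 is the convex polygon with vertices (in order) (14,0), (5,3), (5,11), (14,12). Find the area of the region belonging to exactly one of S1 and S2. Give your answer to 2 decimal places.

65.72

|S1| = 97.5, |S2| = 90, |S1∩S2| = 60.8889.
|S1 △ S2| = |S1| + |S2| − 2·|S1∩S2| = 97.5 + 90 − 121.7778 = 65.72.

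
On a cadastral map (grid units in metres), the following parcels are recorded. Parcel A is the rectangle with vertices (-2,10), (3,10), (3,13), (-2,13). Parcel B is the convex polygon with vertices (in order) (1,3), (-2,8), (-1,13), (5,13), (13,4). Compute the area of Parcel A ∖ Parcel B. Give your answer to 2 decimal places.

2.10

|Parcel A| = 15, |Parcel A∩Parcel B| = 12.9.
|Parcel A ∖ Parcel B| = |Parcel A| − |Parcel A∩Parcel B| = 15 − 12.9 = 2.10.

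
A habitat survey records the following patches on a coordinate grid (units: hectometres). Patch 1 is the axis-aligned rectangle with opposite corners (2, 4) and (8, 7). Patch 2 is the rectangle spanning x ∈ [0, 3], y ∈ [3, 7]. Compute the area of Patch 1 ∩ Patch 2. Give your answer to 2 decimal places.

3.00

|Patch 1∩Patch 2|: x∈[2,3], y∈[4,7] → 1·3 = 3.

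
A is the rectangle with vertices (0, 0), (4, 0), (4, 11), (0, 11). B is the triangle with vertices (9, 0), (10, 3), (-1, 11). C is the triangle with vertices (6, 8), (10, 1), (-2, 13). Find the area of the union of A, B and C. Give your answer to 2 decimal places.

67.42

By inclusion–exclusion:
Individual areas: |A| = 44, |B| = 20.5, |C| = 18.
|A∩B| = 4.4727.
|A∩C| = 5.55.
|B∩C| = 5.2988.
|A∩B∩C| = 0.2424.
|A ∪ B ∪ C| = 82.5 − 15.3216 + 0.2424 = 67.42.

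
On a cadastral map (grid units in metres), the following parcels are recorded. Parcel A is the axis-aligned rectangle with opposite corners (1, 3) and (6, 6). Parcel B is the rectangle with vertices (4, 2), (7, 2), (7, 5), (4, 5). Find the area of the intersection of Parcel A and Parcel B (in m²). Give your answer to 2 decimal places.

|Parcel A∩Parcel B|: x∈[4,6], y∈[3,5] → 2·2 = 4.

4.00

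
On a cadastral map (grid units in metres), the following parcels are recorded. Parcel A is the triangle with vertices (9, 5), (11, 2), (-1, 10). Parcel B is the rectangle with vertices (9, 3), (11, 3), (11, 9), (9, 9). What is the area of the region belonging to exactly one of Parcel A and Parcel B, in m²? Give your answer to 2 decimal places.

|Parcel A| = 10, |Parcel B| = 12, |Parcel A∩Parcel B| = 1.25.
|Parcel A △ Parcel B| = |Parcel A| + |Parcel B| − 2·|Parcel A∩Parcel B| = 10 + 12 − 2.5 = 19.50.

19.50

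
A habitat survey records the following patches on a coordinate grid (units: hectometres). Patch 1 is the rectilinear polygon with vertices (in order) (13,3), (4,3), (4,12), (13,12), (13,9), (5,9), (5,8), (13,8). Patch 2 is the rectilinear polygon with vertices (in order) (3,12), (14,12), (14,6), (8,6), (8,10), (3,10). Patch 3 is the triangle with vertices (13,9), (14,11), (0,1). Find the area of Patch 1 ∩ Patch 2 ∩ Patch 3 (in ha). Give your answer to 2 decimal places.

3.50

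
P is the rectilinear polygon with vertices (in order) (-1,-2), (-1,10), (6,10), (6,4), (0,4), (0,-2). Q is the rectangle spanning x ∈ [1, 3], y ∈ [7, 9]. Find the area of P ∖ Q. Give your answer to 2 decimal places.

44.00

|P| = 48, |P∩Q| = 4.
|P ∖ Q| = |P| − |P∩Q| = 48 − 4 = 44.00.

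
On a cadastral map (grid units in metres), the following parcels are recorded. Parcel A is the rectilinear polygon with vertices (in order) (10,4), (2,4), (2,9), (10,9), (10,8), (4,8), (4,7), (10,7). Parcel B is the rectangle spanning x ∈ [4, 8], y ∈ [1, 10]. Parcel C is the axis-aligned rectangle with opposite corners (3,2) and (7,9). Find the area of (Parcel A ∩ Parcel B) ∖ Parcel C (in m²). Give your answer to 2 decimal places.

4.00

|Parcel A ∩ Parcel B| = 16.
|(Parcel A ∩ Parcel B) ∩ Parcel C| = 12.
|(Parcel A ∩ Parcel B) ∖ Parcel C| = 16 − 12 = 4.00.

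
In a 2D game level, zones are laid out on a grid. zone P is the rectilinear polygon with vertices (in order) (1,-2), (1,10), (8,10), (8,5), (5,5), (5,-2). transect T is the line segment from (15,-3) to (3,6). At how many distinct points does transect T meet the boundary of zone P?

1

The segment meets the boundary at (5,4.5).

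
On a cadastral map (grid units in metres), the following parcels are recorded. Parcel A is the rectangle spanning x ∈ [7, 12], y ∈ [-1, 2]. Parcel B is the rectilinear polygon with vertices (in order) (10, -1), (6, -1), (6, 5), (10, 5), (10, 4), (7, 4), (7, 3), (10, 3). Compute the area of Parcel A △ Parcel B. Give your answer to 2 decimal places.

|Parcel A| = 15, |Parcel B| = 21, |Parcel A∩Parcel B| = 9.
|Parcel A △ Parcel B| = |Parcel A| + |Parcel B| − 2·|Parcel A∩Parcel B| = 15 + 21 − 18 = 18.00.

18.00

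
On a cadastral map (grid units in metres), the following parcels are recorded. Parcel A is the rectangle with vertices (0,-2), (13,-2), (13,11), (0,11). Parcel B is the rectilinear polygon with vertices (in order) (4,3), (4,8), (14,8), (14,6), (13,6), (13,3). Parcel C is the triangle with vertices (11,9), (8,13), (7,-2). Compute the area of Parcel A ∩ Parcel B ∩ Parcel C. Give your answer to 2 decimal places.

The intersection is the polygon with vertices (7.333,3), (7.667,8), (10.636,8), (8.818,3).
By the shoelace formula its area is 11.14.

11.14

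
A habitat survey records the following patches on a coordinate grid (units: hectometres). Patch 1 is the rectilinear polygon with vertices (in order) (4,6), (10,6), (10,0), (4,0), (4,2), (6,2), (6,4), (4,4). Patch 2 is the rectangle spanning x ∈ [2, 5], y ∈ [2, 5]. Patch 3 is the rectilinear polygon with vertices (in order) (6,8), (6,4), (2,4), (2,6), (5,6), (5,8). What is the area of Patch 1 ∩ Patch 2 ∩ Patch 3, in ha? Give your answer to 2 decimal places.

The intersection is the polygon with vertices (4,5), (5,5), (5,4), (4,4).
By the shoelace formula its area is 1.00.

1.00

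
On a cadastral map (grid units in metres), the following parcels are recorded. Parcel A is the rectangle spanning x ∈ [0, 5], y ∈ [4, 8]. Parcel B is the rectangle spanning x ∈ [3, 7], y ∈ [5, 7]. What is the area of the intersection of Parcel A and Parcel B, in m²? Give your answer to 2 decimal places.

|Parcel A∩Parcel B|: x∈[3,5], y∈[5,7] → 2·2 = 4.

4.00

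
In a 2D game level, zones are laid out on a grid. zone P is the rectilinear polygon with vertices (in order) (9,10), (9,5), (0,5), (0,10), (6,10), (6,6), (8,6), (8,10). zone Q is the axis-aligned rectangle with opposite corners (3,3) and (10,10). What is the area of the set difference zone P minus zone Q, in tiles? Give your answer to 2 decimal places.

15.00

|zone P| = 37, |zone P∩zone Q| = 22.
|zone P ∖ zone Q| = |zone P| − |zone P∩zone Q| = 37 − 22 = 15.00.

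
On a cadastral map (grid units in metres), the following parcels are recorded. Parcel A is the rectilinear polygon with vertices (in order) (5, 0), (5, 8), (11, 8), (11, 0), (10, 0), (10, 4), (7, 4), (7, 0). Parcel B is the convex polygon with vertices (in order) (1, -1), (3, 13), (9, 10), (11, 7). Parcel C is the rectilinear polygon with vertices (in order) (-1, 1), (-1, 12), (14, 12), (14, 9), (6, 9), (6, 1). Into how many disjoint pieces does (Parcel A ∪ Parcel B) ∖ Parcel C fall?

3

(Parcel A ∪ Parcel B) ∖ Parcel C splits into 3 disjoint pieces (area 2.2143, area 1.0714, area 33.025).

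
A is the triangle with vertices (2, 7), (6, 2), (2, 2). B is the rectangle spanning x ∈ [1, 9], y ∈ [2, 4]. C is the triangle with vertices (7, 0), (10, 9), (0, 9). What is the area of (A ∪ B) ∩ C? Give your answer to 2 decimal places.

7.97

The region (A ∪ B) ∩ C is the polygon with vertices (8.333,4), (7.667,2), (6,2), (5.444,2), (2,6.429), (2,7), (4.4,4).
By the shoelace formula its area is 7.97.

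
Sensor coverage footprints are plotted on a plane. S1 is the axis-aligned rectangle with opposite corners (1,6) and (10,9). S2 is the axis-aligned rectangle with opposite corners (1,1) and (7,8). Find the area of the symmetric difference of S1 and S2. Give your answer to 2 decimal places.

45.00

|S1∩S2|: x∈[1,7], y∈[6,8] → 6·2 = 12.
|S1 △ S2| = |S1| + |S2| − 2·|S1∩S2| = 27 + 42 − 24 = 45.00.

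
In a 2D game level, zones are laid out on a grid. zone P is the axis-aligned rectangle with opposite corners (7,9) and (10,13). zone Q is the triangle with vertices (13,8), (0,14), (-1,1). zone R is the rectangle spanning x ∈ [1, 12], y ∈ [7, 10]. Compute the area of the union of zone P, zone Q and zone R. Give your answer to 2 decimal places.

98.67

By inclusion–exclusion:
Individual areas: |zone P| = 12, |zone Q| = 87.5, |zone R| = 33.
|zone P∩zone Q| = 3.2308.
|zone P∩zone R|: x∈[7,10], y∈[9,10] → 3·1 = 3.
|zone Q∩zone R| = 30.1859.
|zone P∩zone Q∩zone R| = 2.5897.
|zone P ∪ zone Q ∪ zone R| = 132.5 − 36.4167 + 2.5897 = 98.67.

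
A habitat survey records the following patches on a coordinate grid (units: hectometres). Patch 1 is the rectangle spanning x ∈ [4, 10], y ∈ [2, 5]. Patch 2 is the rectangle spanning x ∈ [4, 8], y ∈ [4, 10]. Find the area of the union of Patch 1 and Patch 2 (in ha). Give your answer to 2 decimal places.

38.00

By inclusion–exclusion:
Individual areas: |Patch 1| = 18, |Patch 2| = 24.
|Patch 1∩Patch 2|: x∈[4,8], y∈[4,5] → 4·1 = 4.
|Patch 1 ∪ Patch 2| = 42 − 4 = 38.00.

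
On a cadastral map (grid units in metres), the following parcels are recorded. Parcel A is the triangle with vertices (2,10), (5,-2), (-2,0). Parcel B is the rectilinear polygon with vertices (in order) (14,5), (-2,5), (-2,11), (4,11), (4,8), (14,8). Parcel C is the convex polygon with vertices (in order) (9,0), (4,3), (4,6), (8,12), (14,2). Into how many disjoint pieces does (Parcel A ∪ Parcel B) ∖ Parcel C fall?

2

(Parcel A ∪ Parcel B) ∖ Parcel C splits into 2 disjoint pieces (area 68.2083, area 8.1).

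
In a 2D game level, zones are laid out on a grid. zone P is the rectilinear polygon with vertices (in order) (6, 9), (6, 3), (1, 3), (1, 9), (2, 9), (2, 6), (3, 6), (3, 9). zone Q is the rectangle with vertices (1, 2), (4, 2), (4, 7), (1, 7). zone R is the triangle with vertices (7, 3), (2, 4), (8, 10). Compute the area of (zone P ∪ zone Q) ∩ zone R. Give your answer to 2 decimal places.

9.60

The region (zone P ∪ zone Q) ∩ zone R is the polygon with vertices (6,3.2), (2,4), (6,8).
By the shoelace formula its area is 9.60.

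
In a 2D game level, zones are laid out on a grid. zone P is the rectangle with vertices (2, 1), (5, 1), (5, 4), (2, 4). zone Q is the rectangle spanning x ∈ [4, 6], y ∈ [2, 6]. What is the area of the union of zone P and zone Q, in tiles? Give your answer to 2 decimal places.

15.00

By inclusion–exclusion:
Individual areas: |zone P| = 9, |zone Q| = 8.
|zone P∩zone Q|: x∈[4,5], y∈[2,4] → 1·2 = 2.
|zone P ∪ zone Q| = 17 − 2 = 15.00.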